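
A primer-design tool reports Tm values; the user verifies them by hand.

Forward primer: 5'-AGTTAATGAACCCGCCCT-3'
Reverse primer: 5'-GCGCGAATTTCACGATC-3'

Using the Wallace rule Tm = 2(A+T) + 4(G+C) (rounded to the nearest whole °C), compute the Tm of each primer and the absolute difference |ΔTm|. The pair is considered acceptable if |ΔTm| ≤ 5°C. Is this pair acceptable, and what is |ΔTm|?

|ΔTm| = 2°C; the pair is acceptable.

Forward: A=5 T=4 G=3 C=6 → Tm = 2·9 + 4·9 = 54°C.
Reverse: A=4 T=4 G=4 C=5 → Tm = 2·8 + 4·9 = 52°C.
|ΔTm| = |54 − 52| = 2°C, ≤ 5°C.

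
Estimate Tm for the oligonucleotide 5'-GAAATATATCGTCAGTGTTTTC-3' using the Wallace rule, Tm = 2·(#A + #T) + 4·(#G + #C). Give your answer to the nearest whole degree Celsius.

58°C

Base counts: A=6, T=9, G=4, C=3 (length 22).
Tm = 2·(6+9) + 4·(4+3) = 2·15 + 4·7 = 30 + 28 = 58°C.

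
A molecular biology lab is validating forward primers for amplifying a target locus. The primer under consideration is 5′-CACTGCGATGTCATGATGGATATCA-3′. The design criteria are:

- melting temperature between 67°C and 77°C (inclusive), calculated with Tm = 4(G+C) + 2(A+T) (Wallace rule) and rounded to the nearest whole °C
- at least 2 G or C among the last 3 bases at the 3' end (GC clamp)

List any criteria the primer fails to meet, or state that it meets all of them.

Fails: GC clamp.

Base counts: A=7, T=7, G=6, C=5 (length 25).
Tm: Tm = 2·14 + 4·11 = 72°C ✓
GC clamp: 3' end TCA has 1 G/C, need ≥2 ✗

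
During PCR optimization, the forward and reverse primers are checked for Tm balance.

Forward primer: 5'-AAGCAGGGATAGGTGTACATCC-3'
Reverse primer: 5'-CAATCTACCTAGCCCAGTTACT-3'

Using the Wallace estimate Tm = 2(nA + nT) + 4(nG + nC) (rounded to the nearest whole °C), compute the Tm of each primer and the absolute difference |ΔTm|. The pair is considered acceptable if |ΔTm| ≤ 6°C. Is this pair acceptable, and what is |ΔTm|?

|ΔTm| = 2°C; the pair is acceptable.

Forward: A=7 T=4 G=7 C=4 → Tm = 2·11 + 4·11 = 66°C.
Reverse: A=6 T=6 G=2 C=8 → Tm = 2·12 + 4·10 = 64°C.
|ΔTm| = |66 − 64| = 2°C, ≤ 6°C.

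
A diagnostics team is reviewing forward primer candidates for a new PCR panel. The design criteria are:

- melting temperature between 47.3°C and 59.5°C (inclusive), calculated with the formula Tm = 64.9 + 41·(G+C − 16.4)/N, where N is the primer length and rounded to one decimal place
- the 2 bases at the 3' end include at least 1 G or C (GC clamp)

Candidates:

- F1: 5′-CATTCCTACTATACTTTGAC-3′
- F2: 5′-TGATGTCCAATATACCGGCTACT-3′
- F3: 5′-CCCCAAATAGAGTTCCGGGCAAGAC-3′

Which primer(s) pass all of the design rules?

F1 (20 nt, A=5 T=8 G=1 C=6): Tm = 64.9 + 41·(7 − 16.4)/20 = 45.6°C, outside 47.3–59.5°C ✗; 3' end AC has 1 G/C ✓ — fails.
F2 (23 nt, A=6 T=7 G=4 C=6): Tm = 64.9 + 41·(10 − 16.4)/23 = 53.5°C ✓; 3' end CT has 1 G/C ✓ — passes.
F3 (25 nt, A=8 T=3 G=6 C=8): Tm = 64.9 + 41·(14 − 16.4)/25 = 61.0°C, outside 47.3–59.5°C ✗; 3' end AC has 1 G/C ✓ — fails.

F2 only.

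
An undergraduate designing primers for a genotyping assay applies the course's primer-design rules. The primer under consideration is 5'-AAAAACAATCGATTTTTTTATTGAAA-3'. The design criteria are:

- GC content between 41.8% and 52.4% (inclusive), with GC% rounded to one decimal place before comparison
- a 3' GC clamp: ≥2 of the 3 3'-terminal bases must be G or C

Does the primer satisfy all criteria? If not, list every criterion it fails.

Fails: GC content, GC clamp.

Base counts: A=12, T=10, G=2, C=2 (length 26).
GC content: GC 4/26 = 15.4%, outside 41.8–52.4% ✗
GC clamp: 3' end AAA has 0 G/C, need ≥2 ✗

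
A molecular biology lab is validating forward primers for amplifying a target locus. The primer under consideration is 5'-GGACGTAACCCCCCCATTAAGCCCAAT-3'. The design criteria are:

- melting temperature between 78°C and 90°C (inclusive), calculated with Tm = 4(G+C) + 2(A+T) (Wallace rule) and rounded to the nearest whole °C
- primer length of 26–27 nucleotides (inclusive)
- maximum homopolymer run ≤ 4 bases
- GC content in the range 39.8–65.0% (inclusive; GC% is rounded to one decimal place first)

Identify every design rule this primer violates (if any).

Fails: homopolymer run.

Base counts: A=8, T=4, G=4, C=11 (length 27).
Tm: Tm = 2·12 + 4·15 = 84°C ✓
length: length 27 ✓
homopolymer run: longest run = 7, exceeds 4 ✗
GC content: GC 15/27 = 55.6% ✓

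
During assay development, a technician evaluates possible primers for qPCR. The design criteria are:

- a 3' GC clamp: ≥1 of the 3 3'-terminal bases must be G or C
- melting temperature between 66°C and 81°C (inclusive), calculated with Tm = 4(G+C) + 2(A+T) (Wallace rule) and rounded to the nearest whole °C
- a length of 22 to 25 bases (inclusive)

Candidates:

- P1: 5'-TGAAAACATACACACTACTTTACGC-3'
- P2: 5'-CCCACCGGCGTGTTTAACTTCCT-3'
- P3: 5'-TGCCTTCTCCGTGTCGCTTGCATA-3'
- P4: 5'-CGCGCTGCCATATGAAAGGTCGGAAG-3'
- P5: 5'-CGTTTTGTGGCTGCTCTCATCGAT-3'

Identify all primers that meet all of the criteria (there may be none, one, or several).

P1, P2 and P5.

P1 (25 nt, A=10 T=6 G=2 C=7): 3' end CGC has 3 G/C ✓; Tm = 2·16 + 4·9 = 68°C ✓; length 25 ✓ — passes.
P2 (23 nt, A=3 T=7 G=4 C=9): 3' end CCT has 2 G/C ✓; Tm = 2·10 + 4·13 = 72°C ✓; length 23 ✓ — passes.
P3 (24 nt, A=2 T=9 G=5 C=8): 3' end ATA has 0 G/C, need ≥1 ✗; Tm = 2·11 + 4·13 = 74°C ✓; length 24 ✓ — fails.
P4 (26 nt, A=7 T=4 G=9 C=6): 3' end AAG has 1 G/C ✓; Tm = 2·11 + 4·15 = 82°C, outside 66–81°C ✗; length 26, outside 22–25 ✗ — fails.
P5 (24 nt, A=2 T=10 G=6 C=6): 3' end GAT has 1 G/C ✓; Tm = 2·12 + 4·12 = 72°C ✓; length 24 ✓ — passes.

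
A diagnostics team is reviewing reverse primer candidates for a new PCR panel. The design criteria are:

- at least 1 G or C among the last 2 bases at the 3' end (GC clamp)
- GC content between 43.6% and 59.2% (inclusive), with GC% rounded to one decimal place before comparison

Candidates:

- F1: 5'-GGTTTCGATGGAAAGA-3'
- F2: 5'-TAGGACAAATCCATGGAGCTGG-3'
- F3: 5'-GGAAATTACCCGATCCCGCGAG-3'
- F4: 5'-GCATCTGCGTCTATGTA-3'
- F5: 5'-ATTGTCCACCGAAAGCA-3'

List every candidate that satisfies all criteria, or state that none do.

F1, F2, F3 and F5.

F1 (16 nt, A=5 T=4 G=6 C=1): 3' end GA has 1 G/C ✓; GC 7/16 = 43.8% ✓ — passes.
F2 (22 nt, A=7 T=4 G=7 C=4): 3' end GG has 2 G/C ✓; GC 11/22 = 50.0% ✓ — passes.
F3 (22 nt, A=6 T=3 G=6 C=7): 3' end AG has 1 G/C ✓; GC 13/22 = 59.1% ✓ — passes.
F4 (17 nt, A=3 T=6 G=4 C=4): 3' end TA has 0 G/C, need ≥1 ✗; GC 8/17 = 47.1% ✓ — fails.
F5 (17 nt, A=6 T=3 G=3 C=5): 3' end CA has 1 G/C ✓; GC 8/17 = 47.1% ✓ — passes.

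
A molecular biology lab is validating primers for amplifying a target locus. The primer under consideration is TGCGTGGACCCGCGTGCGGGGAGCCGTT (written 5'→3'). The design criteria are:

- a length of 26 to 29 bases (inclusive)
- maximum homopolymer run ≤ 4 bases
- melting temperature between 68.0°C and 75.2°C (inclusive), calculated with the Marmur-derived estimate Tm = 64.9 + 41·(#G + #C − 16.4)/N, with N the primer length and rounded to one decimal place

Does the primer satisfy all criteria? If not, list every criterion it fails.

Base counts: A=2, T=5, G=13, C=8 (length 28).
length: length 28 ✓
homopolymer run: longest run = 4 ✓
Tm: Tm = 64.9 + 41·(21 − 16.4)/28 = 71.6°C ✓

Meets all criteria.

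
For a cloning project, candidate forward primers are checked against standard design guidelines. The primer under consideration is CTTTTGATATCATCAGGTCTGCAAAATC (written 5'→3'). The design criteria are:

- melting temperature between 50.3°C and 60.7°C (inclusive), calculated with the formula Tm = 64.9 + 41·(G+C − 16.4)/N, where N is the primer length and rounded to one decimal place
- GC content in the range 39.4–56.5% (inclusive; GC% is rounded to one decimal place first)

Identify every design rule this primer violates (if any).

Fails: GC content.

Base counts: A=8, T=10, G=4, C=6 (length 28).
Tm: Tm = 64.9 + 41·(10 − 16.4)/28 = 55.5°C ✓
GC content: GC 10/28 = 35.7%, outside 39.4–56.5% ✗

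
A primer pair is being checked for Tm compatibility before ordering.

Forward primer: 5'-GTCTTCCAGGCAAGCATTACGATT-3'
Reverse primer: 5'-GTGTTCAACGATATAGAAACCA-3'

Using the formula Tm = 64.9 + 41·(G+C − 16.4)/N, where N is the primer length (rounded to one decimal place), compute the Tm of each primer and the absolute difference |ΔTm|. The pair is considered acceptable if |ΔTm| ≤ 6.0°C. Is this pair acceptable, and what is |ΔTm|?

Forward: G+C = 11, N = 24 → Tm = 64.9 + 41·(11 − 16.4)/24 = 55.7°C.
Reverse: G+C = 8, N = 22 → Tm = 64.9 + 41·(8 − 16.4)/22 = 49.2°C.
|ΔTm| = |55.7 − 49.2| = 6.5°C, > 6.0°C.

|ΔTm| = 6.5°C; the pair is not acceptable.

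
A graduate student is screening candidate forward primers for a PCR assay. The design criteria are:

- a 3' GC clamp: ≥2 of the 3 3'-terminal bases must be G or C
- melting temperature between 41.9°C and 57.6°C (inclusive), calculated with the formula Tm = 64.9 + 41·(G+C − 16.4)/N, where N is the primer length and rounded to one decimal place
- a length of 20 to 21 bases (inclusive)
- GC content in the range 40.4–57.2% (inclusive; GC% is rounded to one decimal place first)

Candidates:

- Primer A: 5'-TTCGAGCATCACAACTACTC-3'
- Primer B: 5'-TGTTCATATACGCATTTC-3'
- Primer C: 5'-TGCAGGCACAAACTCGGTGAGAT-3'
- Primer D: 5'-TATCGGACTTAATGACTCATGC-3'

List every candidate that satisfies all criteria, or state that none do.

Primer A (20 nt, A=6 T=5 G=2 C=7): 3' end CTC has 2 G/C ✓; Tm = 64.9 + 41·(9 − 16.4)/20 = 49.7°C ✓; length 20 ✓; GC 9/20 = 45.0% ✓ — passes.
Primer B (18 nt, A=4 T=8 G=2 C=4): 3' end TTC has 1 G/C, need ≥2 ✗; Tm = 64.9 + 41·(6 − 16.4)/18 = 41.2°C, outside 41.9–57.6°C ✗; length 18, outside 20–21 ✗; GC 6/18 = 33.3%, outside 40.4–57.2% ✗ — fails.
Primer C (23 nt, A=7 T=4 G=7 C=5): 3' end GAT has 1 G/C, need ≥2 ✗; Tm = 64.9 + 41·(12 − 16.4)/23 = 57.1°C ✓; length 23, outside 20–21 ✗; GC 12/23 = 52.2% ✓ — fails.
Primer D (22 nt, A=6 T=7 G=4 C=5): 3' end TGC has 2 G/C ✓; Tm = 64.9 + 41·(9 − 16.4)/22 = 51.1°C ✓; length 22, outside 20–21 ✗; GC 9/22 = 40.9% ✓ — fails.

Primer A only.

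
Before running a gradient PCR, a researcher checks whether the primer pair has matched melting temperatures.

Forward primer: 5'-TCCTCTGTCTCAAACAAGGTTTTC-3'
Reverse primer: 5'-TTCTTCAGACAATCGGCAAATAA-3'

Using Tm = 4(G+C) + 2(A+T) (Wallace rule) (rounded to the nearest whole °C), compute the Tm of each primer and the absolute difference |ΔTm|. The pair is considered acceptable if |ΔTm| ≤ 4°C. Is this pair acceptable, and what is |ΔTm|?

|ΔTm| = 6°C; the pair is not acceptable.

Forward: A=5 T=9 G=3 C=7 → Tm = 2·14 + 4·10 = 68°C.
Reverse: A=9 T=6 G=3 C=5 → Tm = 2·15 + 4·8 = 62°C.
|ΔTm| = |68 − 62| = 6°C, > 4°C.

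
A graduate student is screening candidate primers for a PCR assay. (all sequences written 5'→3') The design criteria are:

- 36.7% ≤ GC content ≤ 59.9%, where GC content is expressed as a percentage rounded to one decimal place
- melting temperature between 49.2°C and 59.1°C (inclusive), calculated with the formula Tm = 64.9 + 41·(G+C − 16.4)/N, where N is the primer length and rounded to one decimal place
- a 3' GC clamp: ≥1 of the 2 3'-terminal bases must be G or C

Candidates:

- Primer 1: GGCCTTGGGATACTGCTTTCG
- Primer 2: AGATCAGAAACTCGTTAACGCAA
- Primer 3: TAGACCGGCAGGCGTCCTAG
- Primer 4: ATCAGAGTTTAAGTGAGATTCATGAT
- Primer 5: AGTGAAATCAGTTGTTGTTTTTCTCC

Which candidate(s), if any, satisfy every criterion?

Primer 1 (21 nt, A=2 T=7 G=7 C=5): GC 12/21 = 57.1% ✓; Tm = 64.9 + 41·(12 − 16.4)/21 = 56.3°C ✓; 3' end CG has 2 G/C ✓ — passes.
Primer 2 (23 nt, A=10 T=4 G=4 C=5): GC 9/23 = 39.1% ✓; Tm = 64.9 + 41·(9 − 16.4)/23 = 51.7°C ✓; 3' end AA has 0 G/C, need ≥1 ✗ — fails.
Primer 3 (20 nt, A=4 T=3 G=7 C=6): GC 13/20 = 65.0%, outside 36.7–59.9% ✗; Tm = 64.9 + 41·(13 − 16.4)/20 = 57.9°C ✓; 3' end AG has 1 G/C ✓ — fails.
Primer 4 (26 nt, A=9 T=9 G=6 C=2): GC 8/26 = 30.8%, outside 36.7–59.9% ✗; Tm = 64.9 + 41·(8 − 16.4)/26 = 51.7°C ✓; 3' end AT has 0 G/C, need ≥1 ✗ — fails.
Primer 5 (26 nt, A=5 T=12 G=5 C=4): GC 9/26 = 34.6%, outside 36.7–59.9% ✗; Tm = 64.9 + 41·(9 − 16.4)/26 = 53.2°C ✓; 3' end CC has 2 G/C ✓ — fails.

Primer 1 only.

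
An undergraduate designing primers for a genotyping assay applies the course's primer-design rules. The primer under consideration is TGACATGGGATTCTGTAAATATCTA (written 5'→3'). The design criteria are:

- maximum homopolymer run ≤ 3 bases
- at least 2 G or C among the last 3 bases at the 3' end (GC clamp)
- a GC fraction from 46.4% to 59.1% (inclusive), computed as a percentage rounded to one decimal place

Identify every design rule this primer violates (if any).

Base counts: A=8, T=9, G=5, C=3 (length 25).
homopolymer run: longest run = 3 ✓
GC clamp: 3' end CTA has 1 G/C, need ≥2 ✗
GC content: GC 8/25 = 32.0%, outside 46.4–59.1% ✗

Fails: GC clamp, GC content.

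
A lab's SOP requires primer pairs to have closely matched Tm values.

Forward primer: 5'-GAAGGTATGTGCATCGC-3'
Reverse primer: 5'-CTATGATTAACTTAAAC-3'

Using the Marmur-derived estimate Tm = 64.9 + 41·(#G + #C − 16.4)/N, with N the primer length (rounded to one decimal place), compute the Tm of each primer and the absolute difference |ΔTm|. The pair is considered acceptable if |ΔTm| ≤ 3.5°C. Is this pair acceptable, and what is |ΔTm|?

|ΔTm| = 12.1°C; the pair is not acceptable.

Forward: G+C = 9, N = 17 → Tm = 64.9 + 41·(9 − 16.4)/17 = 47.1°C.
Reverse: G+C = 4, N = 17 → Tm = 64.9 + 41·(4 − 16.4)/17 = 35.0°C.
|ΔTm| = |47.1 − 35.0| = 12.1°C, > 3.5°C.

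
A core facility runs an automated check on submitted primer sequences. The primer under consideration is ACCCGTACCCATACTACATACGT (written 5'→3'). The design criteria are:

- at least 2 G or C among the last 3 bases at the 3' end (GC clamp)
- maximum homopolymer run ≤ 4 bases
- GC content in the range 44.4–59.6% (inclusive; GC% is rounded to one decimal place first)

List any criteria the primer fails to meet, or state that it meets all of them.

Base counts: A=7, T=5, G=2, C=9 (length 23).
GC clamp: 3' end CGT has 2 G/C ✓
homopolymer run: longest run = 3 ✓
GC content: GC 11/23 = 47.8% ✓

Meets all criteria.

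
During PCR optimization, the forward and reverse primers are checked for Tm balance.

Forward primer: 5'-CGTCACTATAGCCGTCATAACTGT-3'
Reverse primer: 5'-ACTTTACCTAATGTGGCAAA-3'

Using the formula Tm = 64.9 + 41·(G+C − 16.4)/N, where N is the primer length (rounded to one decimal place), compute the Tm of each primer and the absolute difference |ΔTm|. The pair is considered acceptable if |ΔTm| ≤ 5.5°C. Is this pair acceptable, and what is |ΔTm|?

Forward: G+C = 11, N = 24 → Tm = 64.9 + 41·(11 − 16.4)/24 = 55.7°C.
Reverse: G+C = 7, N = 20 → Tm = 64.9 + 41·(7 − 16.4)/20 = 45.6°C.
|ΔTm| = |55.7 − 45.6| = 10.1°C, > 5.5°C.

|ΔTm| = 10.1°C; the pair is not acceptable.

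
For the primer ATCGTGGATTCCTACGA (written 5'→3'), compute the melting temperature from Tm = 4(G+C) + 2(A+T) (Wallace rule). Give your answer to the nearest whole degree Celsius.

50°C

Base counts: A=4, T=5, G=4, C=4 (length 17).
Tm = 2·(4+5) + 4·(4+4) = 2·9 + 4·8 = 18 + 32 = 50°C.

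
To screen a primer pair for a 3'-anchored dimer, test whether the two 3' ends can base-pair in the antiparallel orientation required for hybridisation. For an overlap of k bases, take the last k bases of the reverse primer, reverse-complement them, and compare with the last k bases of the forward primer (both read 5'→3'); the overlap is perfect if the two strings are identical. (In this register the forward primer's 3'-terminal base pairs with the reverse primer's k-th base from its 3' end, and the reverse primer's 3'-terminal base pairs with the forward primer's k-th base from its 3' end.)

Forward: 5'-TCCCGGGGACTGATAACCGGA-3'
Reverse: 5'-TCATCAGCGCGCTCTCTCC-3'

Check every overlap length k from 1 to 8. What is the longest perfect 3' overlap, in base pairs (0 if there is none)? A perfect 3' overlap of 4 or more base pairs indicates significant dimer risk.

Longest perfect overlap: 3 complementary base pairs; below the dimer-risk threshold (threshold 4).

Last 8 bases (5'→3') — forward …TAACCGGA, reverse …CTCTCTCC.
Reverse complement of the reverse primer's last 8 bases: GGAGAGAG; its first k bases are the reverse complement of the reverse primer's last k bases, so a perfect k-base overlap needs the forward primer's last k bases to equal them.
Comparing (forward last k vs required): k=1: A vs G ✗; k=2: GA vs GG ✗; k=3: GGA vs GGA ✓; k=4: CGGA vs GGAG ✗; k=5: CCGGA vs GGAGA ✗; k=6: ACCGGA vs GGAGAG ✗; k=7: AACCGGA vs GGAGAGA ✗; k=8: TAACCGGA vs GGAGAGAG ✗.
Only k = 3 is perfect, so the longest perfect 3' overlap is 3.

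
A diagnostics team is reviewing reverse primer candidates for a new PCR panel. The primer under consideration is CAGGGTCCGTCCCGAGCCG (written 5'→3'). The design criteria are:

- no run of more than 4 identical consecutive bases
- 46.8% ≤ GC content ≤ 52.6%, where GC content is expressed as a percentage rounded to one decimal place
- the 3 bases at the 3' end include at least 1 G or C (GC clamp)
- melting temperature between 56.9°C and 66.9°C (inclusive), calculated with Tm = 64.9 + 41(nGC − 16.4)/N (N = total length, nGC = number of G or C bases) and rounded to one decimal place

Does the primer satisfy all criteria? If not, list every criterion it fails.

Fails: GC content.

Base counts: A=2, T=2, G=7, C=8 (length 19).
homopolymer run: longest run = 3 ✓
GC content: GC 15/19 = 78.9%, outside 46.8–52.6% ✗
GC clamp: 3' end CCG has 3 G/C ✓
Tm: Tm = 64.9 + 41·(15 − 16.4)/19 = 61.9°C ✓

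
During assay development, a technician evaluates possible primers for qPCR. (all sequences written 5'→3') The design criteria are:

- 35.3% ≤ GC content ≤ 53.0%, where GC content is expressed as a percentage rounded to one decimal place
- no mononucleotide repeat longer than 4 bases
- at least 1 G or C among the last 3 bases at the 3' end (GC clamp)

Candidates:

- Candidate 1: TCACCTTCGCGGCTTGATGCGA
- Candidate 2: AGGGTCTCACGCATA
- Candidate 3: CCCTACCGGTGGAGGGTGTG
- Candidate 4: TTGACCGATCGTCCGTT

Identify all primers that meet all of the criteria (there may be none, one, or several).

Candidate 4 only.

Candidate 1 (22 nt, A=3 T=6 G=6 C=7): GC 13/22 = 59.1%, outside 35.3–53.0% ✗; longest run = 2 ✓; 3' end CGA has 2 G/C ✓ — fails.
Candidate 2 (15 nt, A=4 T=3 G=4 C=4): GC 8/15 = 53.3%, outside 35.3–53.0% ✗; longest run = 3 ✓; 3' end ATA has 0 G/C, need ≥1 ✗ — fails.
Candidate 3 (20 nt, A=2 T=4 G=9 C=5): GC 14/20 = 70.0%, outside 35.3–53.0% ✗; longest run = 3 ✓; 3' end GTG has 2 G/C ✓ — fails.
Candidate 4 (17 nt, A=2 T=6 G=4 C=5): GC 9/17 = 52.9% ✓; longest run = 2 ✓; 3' end GTT has 1 G/C ✓ — passes.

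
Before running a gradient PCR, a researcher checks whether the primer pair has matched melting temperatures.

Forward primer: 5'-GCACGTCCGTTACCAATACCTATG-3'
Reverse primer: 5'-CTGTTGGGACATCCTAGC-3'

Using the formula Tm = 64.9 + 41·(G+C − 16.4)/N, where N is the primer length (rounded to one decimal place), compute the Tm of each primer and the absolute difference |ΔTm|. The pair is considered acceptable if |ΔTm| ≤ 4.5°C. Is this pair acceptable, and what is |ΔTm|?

|ΔTm| = 7.1°C; the pair is not acceptable.

Forward: G+C = 12, N = 24 → Tm = 64.9 + 41·(12 − 16.4)/24 = 57.4°C.
Reverse: G+C = 10, N = 18 → Tm = 64.9 + 41·(10 − 16.4)/18 = 50.3°C.
|ΔTm| = |57.4 − 50.3| = 7.1°C, > 4.5°C.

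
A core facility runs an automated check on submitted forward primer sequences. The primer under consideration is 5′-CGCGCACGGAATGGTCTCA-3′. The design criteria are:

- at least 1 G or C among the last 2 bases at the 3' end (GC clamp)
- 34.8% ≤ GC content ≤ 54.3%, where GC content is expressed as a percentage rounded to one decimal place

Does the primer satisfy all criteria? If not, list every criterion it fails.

Fails: GC content.

Base counts: A=4, T=3, G=6, C=6 (length 19).
GC clamp: 3' end CA has 1 G/C ✓
GC content: GC 12/19 = 63.2%, outside 34.8–54.3% ✗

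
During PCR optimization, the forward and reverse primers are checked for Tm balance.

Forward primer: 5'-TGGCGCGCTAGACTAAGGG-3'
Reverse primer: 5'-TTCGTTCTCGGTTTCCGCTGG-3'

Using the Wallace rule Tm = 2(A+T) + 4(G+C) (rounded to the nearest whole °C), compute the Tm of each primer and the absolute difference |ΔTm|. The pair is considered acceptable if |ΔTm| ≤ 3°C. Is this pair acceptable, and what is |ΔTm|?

|ΔTm| = 4°C; the pair is not acceptable.

Forward: A=4 T=3 G=8 C=4 → Tm = 2·7 + 4·12 = 62°C.
Reverse: A=0 T=9 G=6 C=6 → Tm = 2·9 + 4·12 = 66°C.
|ΔTm| = |62 − 66| = 4°C, > 3°C.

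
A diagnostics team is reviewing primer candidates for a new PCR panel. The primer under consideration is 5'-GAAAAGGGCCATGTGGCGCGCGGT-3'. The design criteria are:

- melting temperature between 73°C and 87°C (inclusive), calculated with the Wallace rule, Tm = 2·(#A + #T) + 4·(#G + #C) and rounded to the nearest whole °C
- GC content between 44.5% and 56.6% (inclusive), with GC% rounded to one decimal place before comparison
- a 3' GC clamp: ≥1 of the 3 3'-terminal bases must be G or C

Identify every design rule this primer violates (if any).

Fails: GC content.

Base counts: A=5, T=3, G=11, C=5 (length 24).
Tm: Tm = 2·8 + 4·16 = 80°C ✓
GC content: GC 16/24 = 66.7%, outside 44.5–56.6% ✗
GC clamp: 3' end GGT has 2 G/C ✓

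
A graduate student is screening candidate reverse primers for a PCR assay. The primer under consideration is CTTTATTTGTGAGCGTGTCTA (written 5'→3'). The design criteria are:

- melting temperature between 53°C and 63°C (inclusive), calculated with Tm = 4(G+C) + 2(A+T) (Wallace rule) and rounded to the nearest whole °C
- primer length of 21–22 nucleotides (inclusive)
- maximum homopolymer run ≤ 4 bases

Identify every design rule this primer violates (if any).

Base counts: A=3, T=10, G=5, C=3 (length 21).
Tm: Tm = 2·13 + 4·8 = 58°C ✓
length: length 21 ✓
homopolymer run: longest run = 3 ✓

Meets all criteria.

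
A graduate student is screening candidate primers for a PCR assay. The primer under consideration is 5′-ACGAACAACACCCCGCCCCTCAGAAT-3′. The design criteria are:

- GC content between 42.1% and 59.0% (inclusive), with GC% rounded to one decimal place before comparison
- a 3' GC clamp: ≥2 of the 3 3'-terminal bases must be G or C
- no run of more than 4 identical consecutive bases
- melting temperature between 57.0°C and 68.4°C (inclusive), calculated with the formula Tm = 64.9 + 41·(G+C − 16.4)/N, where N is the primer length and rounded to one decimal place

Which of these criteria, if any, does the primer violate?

Fails: GC clamp.

Base counts: A=9, T=2, G=3, C=12 (length 26).
GC content: GC 15/26 = 57.7% ✓
GC clamp: 3' end AAT has 0 G/C, need ≥2 ✗
homopolymer run: longest run = 4 ✓
Tm: Tm = 64.9 + 41·(15 − 16.4)/26 = 62.7°C ✓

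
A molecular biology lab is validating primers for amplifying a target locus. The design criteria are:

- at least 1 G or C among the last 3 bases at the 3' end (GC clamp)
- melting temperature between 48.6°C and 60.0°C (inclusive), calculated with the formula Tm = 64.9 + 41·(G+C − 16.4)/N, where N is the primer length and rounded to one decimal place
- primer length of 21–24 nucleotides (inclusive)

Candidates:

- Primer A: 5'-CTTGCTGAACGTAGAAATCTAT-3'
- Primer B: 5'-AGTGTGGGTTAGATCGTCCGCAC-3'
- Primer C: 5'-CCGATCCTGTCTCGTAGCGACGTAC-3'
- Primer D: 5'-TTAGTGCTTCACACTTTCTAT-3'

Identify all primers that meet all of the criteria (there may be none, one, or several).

Primer B only.

Primer A (22 nt, A=7 T=7 G=4 C=4): 3' end TAT has 0 G/C, need ≥1 ✗; Tm = 64.9 + 41·(8 − 16.4)/22 = 49.2°C ✓; length 22 ✓ — fails.
Primer B (23 nt, A=4 T=6 G=8 C=5): 3' end CAC has 2 G/C ✓; Tm = 64.9 + 41·(13 − 16.4)/23 = 58.8°C ✓; length 23 ✓ — passes.
Primer C (25 nt, A=4 T=6 G=6 C=9): 3' end TAC has 1 G/C ✓; Tm = 64.9 + 41·(15 − 16.4)/25 = 62.6°C, outside 48.6–60.0°C ✗; length 25, outside 21–24 ✗ — fails.
Primer D (21 nt, A=4 T=10 G=2 C=5): 3' end TAT has 0 G/C, need ≥1 ✗; Tm = 64.9 + 41·(7 − 16.4)/21 = 46.5°C, outside 48.6–60.0°C ✗; length 21 ✓ — fails.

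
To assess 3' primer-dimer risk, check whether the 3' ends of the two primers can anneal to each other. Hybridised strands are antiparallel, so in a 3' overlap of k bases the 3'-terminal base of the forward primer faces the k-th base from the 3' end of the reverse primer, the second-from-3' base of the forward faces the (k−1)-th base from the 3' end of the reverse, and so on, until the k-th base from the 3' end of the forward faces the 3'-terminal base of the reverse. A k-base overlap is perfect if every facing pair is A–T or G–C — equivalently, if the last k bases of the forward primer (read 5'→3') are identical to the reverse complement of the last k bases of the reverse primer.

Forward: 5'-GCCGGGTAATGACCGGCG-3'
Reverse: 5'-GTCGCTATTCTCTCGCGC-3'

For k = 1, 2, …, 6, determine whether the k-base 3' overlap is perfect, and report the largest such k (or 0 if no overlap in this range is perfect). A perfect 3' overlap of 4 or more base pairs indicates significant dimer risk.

Last 6 bases (5'→3') — forward …CCGGCG, reverse …TCGCGC.
Reverse complement of the reverse primer's last 6 bases: GCGCGA; its first k bases are the reverse complement of the reverse primer's last k bases, so a perfect k-base overlap needs the forward primer's last k bases to equal them.
Comparing (forward last k vs required): k=1: G vs G ✓; k=2: CG vs GC ✗; k=3: GCG vs GCG ✓; k=4: GGCG vs GCGC ✗; k=5: CGGCG vs GCGCG ✗; k=6: CCGGCG vs GCGCGA ✗.
Perfect overlaps at k = 1, 3; the largest is 3.

Longest perfect overlap: 3 complementary base pairs; below the dimer-risk threshold (threshold 4).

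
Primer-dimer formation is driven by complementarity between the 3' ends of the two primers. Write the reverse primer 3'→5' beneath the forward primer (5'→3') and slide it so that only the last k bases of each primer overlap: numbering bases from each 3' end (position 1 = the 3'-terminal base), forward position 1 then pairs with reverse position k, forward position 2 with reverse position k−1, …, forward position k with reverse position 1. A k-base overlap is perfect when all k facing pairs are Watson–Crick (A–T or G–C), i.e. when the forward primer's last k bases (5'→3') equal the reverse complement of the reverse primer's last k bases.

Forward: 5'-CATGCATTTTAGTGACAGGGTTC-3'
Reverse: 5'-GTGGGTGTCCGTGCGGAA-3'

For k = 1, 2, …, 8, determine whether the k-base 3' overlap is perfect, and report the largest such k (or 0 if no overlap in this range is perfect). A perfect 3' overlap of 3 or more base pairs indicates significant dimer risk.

Last 8 bases (5'→3') — forward …CAGGGTTC, reverse …GTGCGGAA.
Reverse complement of the reverse primer's last 8 bases: TTCCGCAC; its first k bases are the reverse complement of the reverse primer's last k bases, so a perfect k-base overlap needs the forward primer's last k bases to equal them.
Comparing (forward last k vs required): k=1: C vs T ✗; k=2: TC vs TT ✗; k=3: TTC vs TTC ✓; k=4: GTTC vs TTCC ✗; k=5: GGTTC vs TTCCG ✗; k=6: GGGTTC vs TTCCGC ✗; k=7: AGGGTTC vs TTCCGCA ✗; k=8: CAGGGTTC vs TTCCGCAC ✗.
Only k = 3 is perfect, so the longest perfect 3' overlap is 3.

Longest perfect overlap: 3 complementary base pairs; significant dimer risk (threshold 3).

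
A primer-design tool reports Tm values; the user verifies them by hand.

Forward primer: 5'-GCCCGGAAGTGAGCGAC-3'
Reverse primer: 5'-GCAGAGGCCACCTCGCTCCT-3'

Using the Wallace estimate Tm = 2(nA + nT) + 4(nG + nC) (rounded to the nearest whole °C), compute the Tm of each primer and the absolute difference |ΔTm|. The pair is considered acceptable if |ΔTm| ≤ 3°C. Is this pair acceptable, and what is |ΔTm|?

Forward: A=4 T=1 G=7 C=5 → Tm = 2·5 + 4·12 = 58°C.
Reverse: A=3 T=3 G=5 C=9 → Tm = 2·6 + 4·14 = 68°C.
|ΔTm| = |58 − 68| = 10°C, > 3°C.

|ΔTm| = 10°C; the pair is not acceptable.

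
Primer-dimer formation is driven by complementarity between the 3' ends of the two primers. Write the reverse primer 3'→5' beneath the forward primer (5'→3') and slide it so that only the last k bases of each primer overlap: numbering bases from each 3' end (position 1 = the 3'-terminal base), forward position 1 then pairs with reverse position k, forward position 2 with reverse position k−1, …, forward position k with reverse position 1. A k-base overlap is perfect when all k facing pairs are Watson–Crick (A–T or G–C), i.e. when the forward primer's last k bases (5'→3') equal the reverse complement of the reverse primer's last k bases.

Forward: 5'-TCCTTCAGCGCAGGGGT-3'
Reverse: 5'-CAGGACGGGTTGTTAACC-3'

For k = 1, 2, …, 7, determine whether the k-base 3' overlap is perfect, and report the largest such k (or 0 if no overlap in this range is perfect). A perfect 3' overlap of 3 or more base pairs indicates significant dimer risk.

Last 7 bases (5'→3') — forward …CAGGGGT, reverse …GTTAACC.
Reverse complement of the reverse primer's last 7 bases: GGTTAAC; its first k bases are the reverse complement of the reverse primer's last k bases, so a perfect k-base overlap needs the forward primer's last k bases to equal them.
Comparing (forward last k vs required): k=1: T vs G ✗; k=2: GT vs GG ✗; k=3: GGT vs GGT ✓; k=4: GGGT vs GGTT ✗; k=5: GGGGT vs GGTTA ✗; k=6: AGGGGT vs GGTTAA ✗; k=7: CAGGGGT vs GGTTAAC ✗.
Only k = 3 is perfect, so the longest perfect 3' overlap is 3.

Longest perfect overlap: 3 complementary base pairs; significant dimer risk (threshold 3).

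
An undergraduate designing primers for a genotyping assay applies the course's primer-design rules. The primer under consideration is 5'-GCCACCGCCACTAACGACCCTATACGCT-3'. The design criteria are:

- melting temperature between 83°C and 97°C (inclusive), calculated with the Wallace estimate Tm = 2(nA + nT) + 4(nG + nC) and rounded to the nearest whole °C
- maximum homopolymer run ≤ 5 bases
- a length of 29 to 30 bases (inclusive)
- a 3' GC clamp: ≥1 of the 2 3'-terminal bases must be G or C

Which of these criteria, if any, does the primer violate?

Fails: length.

Base counts: A=7, T=4, G=4, C=13 (length 28).
Tm: Tm = 2·11 + 4·17 = 90°C ✓
homopolymer run: longest run = 3 ✓
length: length 28, outside 29–30 ✗
GC clamp: 3' end CT has 1 G/C ✓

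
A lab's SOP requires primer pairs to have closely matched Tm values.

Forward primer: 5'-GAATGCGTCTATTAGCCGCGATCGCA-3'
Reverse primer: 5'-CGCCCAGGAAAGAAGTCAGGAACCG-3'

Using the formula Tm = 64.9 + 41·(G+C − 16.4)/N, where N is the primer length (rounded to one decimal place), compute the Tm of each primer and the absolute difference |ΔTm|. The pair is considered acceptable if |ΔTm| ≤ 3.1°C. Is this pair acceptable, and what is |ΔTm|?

|ΔTm| = 1.5°C; the pair is acceptable.

Forward: G+C = 14, N = 26 → Tm = 64.9 + 41·(14 − 16.4)/26 = 61.1°C.
Reverse: G+C = 15, N = 25 → Tm = 64.9 + 41·(15 − 16.4)/25 = 62.6°C.
|ΔTm| = |61.1 − 62.6| = 1.5°C, ≤ 3.1°C.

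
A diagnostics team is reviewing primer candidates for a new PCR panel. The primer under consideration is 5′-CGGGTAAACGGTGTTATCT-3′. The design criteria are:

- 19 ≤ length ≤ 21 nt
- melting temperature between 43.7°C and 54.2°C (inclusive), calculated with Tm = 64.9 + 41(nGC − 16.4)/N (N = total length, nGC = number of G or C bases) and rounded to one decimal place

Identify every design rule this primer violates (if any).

Meets all criteria.

Base counts: A=4, T=6, G=6, C=3 (length 19).
length: length 19 ✓
Tm: Tm = 64.9 + 41·(9 − 16.4)/19 = 48.9°C ✓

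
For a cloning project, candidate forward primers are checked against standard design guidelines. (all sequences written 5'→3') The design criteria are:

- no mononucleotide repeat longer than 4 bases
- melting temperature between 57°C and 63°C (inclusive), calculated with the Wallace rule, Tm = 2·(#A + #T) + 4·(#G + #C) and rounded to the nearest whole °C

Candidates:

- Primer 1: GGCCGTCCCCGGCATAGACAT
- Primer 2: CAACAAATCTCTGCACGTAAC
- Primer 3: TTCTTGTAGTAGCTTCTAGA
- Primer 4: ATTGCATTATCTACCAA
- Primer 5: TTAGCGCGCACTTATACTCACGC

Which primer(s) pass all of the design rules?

Primer 2 only.

Primer 1 (21 nt, A=4 T=3 G=6 C=8): longest run = 4 ✓; Tm = 2·7 + 4·14 = 70°C, outside 57–63°C ✗ — fails.
Primer 2 (21 nt, A=8 T=4 G=2 C=7): longest run = 3 ✓; Tm = 2·12 + 4·9 = 60°C ✓ — passes.
Primer 3 (20 nt, A=4 T=9 G=4 C=3): longest run = 2 ✓; Tm = 2·13 + 4·7 = 54°C, outside 57–63°C ✗ — fails.
Primer 4 (17 nt, A=6 T=6 G=1 C=4): longest run = 2 ✓; Tm = 2·12 + 4·5 = 44°C, outside 57–63°C ✗ — fails.
Primer 5 (23 nt, A=5 T=6 G=4 C=8): longest run = 2 ✓; Tm = 2·11 + 4·12 = 70°C, outside 57–63°C ✗ — fails.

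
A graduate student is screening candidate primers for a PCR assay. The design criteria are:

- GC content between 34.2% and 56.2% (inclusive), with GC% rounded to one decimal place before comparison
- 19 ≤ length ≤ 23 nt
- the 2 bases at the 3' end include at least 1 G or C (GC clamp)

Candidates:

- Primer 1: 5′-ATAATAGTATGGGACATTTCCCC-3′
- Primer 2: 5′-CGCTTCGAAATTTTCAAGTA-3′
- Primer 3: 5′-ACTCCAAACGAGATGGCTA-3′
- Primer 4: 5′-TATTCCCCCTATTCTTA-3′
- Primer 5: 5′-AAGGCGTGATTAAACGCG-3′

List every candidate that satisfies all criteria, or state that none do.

Primer 1 only.

Primer 1 (23 nt, A=7 T=7 G=4 C=5): GC 9/23 = 39.1% ✓; length 23 ✓; 3' end CC has 2 G/C ✓ — passes.
Primer 2 (20 nt, A=6 T=7 G=3 C=4): GC 7/20 = 35.0% ✓; length 20 ✓; 3' end TA has 0 G/C, need ≥1 ✗ — fails.
Primer 3 (19 nt, A=7 T=3 G=4 C=5): GC 9/19 = 47.4% ✓; length 19 ✓; 3' end TA has 0 G/C, need ≥1 ✗ — fails.
Primer 4 (17 nt, A=3 T=8 G=0 C=6): GC 6/17 = 35.3% ✓; length 17, outside 19–23 ✗; 3' end TA has 0 G/C, need ≥1 ✗ — fails.
Primer 5 (18 nt, A=6 T=3 G=6 C=3): GC 9/18 = 50.0% ✓; length 18, outside 19–23 ✗; 3' end CG has 2 G/C ✓ — fails.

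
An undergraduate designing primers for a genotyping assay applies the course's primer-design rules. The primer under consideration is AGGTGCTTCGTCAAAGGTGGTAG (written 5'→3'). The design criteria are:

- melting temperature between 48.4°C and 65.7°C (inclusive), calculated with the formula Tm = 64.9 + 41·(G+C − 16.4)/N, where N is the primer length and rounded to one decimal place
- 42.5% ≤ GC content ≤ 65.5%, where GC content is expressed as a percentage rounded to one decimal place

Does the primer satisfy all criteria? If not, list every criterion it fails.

Base counts: A=5, T=6, G=9, C=3 (length 23).
Tm: Tm = 64.9 + 41·(12 − 16.4)/23 = 57.1°C ✓
GC content: GC 12/23 = 52.2% ✓

Meets all criteria.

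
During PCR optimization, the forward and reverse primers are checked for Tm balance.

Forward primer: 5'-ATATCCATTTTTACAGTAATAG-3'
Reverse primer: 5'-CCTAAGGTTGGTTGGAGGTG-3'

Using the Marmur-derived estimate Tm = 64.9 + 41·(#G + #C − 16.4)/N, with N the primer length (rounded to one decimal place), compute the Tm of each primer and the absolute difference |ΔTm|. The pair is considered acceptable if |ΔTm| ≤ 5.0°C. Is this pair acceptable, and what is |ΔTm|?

Forward: G+C = 5, N = 22 → Tm = 64.9 + 41·(5 − 16.4)/22 = 43.7°C.
Reverse: G+C = 11, N = 20 → Tm = 64.9 + 41·(11 − 16.4)/20 = 53.8°C.
|ΔTm| = |43.7 − 53.8| = 10.1°C, > 5.0°C.

|ΔTm| = 10.1°C; the pair is not acceptable.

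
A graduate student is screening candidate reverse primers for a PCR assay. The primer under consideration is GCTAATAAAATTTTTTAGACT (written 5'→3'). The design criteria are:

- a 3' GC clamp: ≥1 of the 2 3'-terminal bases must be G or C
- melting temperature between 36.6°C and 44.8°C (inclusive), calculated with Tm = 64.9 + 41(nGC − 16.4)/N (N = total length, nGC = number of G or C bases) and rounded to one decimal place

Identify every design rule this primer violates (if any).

Base counts: A=8, T=9, G=2, C=2 (length 21).
GC clamp: 3' end CT has 1 G/C ✓
Tm: Tm = 64.9 + 41·(4 − 16.4)/21 = 40.7°C ✓

Meets all criteria.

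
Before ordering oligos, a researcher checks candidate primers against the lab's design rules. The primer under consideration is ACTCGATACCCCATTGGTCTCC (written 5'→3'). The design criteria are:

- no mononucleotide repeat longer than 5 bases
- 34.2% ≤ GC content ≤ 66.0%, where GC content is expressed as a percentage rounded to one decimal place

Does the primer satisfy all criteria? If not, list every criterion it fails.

Meets all criteria.

Base counts: A=4, T=6, G=3, C=9 (length 22).
homopolymer run: longest run = 4 ✓
GC content: GC 12/22 = 54.5% ✓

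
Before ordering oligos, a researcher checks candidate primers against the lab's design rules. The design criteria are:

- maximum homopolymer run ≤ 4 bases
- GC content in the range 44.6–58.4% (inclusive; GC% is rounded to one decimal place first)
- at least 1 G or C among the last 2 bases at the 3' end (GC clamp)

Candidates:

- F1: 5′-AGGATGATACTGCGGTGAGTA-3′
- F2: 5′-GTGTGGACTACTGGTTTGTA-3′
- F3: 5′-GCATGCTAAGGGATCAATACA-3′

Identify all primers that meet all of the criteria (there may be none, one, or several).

F1 (21 nt, A=6 T=5 G=8 C=2): longest run = 2 ✓; GC 10/21 = 47.6% ✓; 3' end TA has 0 G/C, need ≥1 ✗ — fails.
F2 (20 nt, A=3 T=8 G=7 C=2): longest run = 3 ✓; GC 9/20 = 45.0% ✓; 3' end TA has 0 G/C, need ≥1 ✗ — fails.
F3 (21 nt, A=8 T=4 G=5 C=4): longest run = 3 ✓; GC 9/21 = 42.9%, outside 44.6–58.4% ✗; 3' end CA has 1 G/C ✓ — fails.

None of the candidates satisfy all criteria.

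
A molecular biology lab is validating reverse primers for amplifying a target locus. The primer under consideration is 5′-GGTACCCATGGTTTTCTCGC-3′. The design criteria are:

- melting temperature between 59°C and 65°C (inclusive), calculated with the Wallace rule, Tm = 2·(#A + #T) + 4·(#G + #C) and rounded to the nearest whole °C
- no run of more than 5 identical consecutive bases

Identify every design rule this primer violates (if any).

Meets all criteria.

Base counts: A=2, T=7, G=5, C=6 (length 20).
Tm: Tm = 2·9 + 4·11 = 62°C ✓
homopolymer run: longest run = 4 ✓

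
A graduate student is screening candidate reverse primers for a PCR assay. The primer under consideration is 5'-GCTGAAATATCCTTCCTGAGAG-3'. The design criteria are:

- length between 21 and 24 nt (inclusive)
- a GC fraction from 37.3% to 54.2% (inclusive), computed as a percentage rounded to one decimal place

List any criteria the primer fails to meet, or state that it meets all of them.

Meets all criteria.

Base counts: A=6, T=6, G=5, C=5 (length 22).
length: length 22 ✓
GC content: GC 10/22 = 45.5% ✓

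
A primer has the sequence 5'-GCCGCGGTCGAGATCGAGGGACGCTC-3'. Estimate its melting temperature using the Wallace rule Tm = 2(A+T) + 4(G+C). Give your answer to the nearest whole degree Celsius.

Base counts: A=4, T=3, G=11, C=8 (length 26).
Tm = 2·(4+3) + 4·(11+8) = 2·7 + 4·19 = 14 + 76 = 90°C.

90°C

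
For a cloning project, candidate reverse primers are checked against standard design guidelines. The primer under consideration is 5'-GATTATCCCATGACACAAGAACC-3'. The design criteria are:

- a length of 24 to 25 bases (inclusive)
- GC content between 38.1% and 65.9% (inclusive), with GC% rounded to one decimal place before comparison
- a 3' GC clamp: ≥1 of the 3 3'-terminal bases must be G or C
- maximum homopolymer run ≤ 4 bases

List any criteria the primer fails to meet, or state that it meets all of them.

Fails: length.

Base counts: A=9, T=4, G=3, C=7 (length 23).
length: length 23, outside 24–25 ✗
GC content: GC 10/23 = 43.5% ✓
GC clamp: 3' end ACC has 2 G/C ✓
homopolymer run: longest run = 3 ✓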